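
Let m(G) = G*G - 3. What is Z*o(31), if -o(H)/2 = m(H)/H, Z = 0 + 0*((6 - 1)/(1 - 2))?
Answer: 0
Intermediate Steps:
m(G) = -3 + G**2 (m(G) = G**2 - 3 = -3 + G**2)
Z = 0 (Z = 0 + 0*(5/(-1)) = 0 + 0*(5*(-1)) = 0 + 0*(-5) = 0 + 0 = 0)
o(H) = -2*(-3 + H**2)/H
Z*o(31) = 0*(-2*31 + 6/31) = 0*(-62 + 6*(1/31)) = 0*(-62 + 6/31) = 0*(-1916/31) = 0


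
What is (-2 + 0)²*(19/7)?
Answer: 76/7 ≈ 10.857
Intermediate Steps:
(-2 + 0)²*(19/7) = (-2)²*(19*(⅐)) = 4*(19/7) = 76/7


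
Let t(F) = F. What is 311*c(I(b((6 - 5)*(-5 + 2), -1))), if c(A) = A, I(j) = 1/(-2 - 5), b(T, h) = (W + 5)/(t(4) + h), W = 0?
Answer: -311/7 ≈ -44.429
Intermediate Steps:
b(T, h) = 5/(4 + h) (b(T, h) = (0 + 5)/(4 + h) = 5/(4 + h))
I(j) = -⅐ (I(j) = 1/(-7) = -⅐)
311*c(I(b((6 - 5)*(-5 + 2), -1))) = 311*(-⅐) = -311/7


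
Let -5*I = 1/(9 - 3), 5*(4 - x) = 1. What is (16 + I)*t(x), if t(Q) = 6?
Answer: 479/5 ≈ 95.800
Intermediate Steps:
x = 19/5 (x = 4 - 1/5*1 = 4 - 1/5 = 19/5 ≈ 3.8000)
I = -1/30 (I = -1/(5*(9 - 3)) = -1/5/6 = -1/5*1/6 = -1/30 ≈ -0.033333)
(16 + I)*t(x) = (16 - 1/30)*6 = (479/30)*6 = 479/5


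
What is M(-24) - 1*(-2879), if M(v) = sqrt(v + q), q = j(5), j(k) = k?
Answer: 2879 + I*sqrt(19) ≈ 2879.0 + 4.3589*I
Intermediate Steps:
q = 5
M(v) = sqrt(5 + v) (M(v) = sqrt(v + 5) = sqrt(5 + v))
M(-24) - 1*(-2879) = sqrt(5 - 24) - 1*(-2879) = sqrt(-19) + 2879 = I*sqrt(19) + 2879 = 2879 + I*sqrt(19)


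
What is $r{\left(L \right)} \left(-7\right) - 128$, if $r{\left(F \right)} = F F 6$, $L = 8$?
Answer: $-2816$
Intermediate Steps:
$r{\left(F \right)} = 6 F^{2}$ ($r{\left(F \right)} = F^{2} \cdot 6 = 6 F^{2}$)
$r{\left(L \right)} \left(-7\right) - 128 = 6 \cdot 8^{2} \left(-7\right) - 128 = 6 \cdot 64 \left(-7\right) - 128 = 384 \left(-7\right) - 128 = -2688 - 128 = -2816$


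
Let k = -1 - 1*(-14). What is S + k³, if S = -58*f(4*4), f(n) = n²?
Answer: -12651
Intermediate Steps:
k = 13 (k = -1 + 14 = 13)
S = -14848 (S = -58*(4*4)² = -58*16² = -58*256 = -14848)
S + k³ = -14848 + 13³ = -14848 + 2197 = -12651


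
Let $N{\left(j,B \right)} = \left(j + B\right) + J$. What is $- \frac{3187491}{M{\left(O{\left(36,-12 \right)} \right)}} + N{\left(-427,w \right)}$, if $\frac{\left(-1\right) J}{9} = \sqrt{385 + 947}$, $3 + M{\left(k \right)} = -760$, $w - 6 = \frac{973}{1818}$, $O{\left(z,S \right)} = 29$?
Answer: $\frac{5211617623}{1387134} - 54 \sqrt{37} \approx 3428.6$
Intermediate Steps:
$w = \frac{11881}{1818}$ ($w = 6 + \frac{973}{1818} = \frac{11881}{1818} \approx 6.5352$)
$M{\left(k \right)} = -763$ ($M{\left(k \right)} = -3 - 760 = -763$)
$J = - 54 \sqrt{37}$ ($J = - 9 \sqrt{385 + 947} = - 9 \sqrt{1332} = - 9 \cdot 6 \sqrt{37} = - 54 \sqrt{37} \approx -328.47$)
$N{\left(j,B \right)} = B + j - 54 \sqrt{37}$ ($N{\left(j,B \right)} = \left(j + B\right) - 54 \sqrt{37} = \left(B + j\right) - 54 \sqrt{37} = B + j - 54 \sqrt{37}$)
$- \frac{3187491}{M{\left(O{\left(36,-12 \right)} \right)}} + N{\left(-427,w \right)} = - \frac{3187491}{-763} - \left(\frac{764405}{1818} + 54 \sqrt{37}\right) = \left(-3187491\right) \left(- \frac{1}{763}\right) - \left(\frac{764405}{1818} + 54 \sqrt{37}\right) = \frac{3187491}{763} - \left(\frac{764405}{1818} + 54 \sqrt{37}\right) = \frac{5211617623}{1387134} - 54 \sqrt{37}$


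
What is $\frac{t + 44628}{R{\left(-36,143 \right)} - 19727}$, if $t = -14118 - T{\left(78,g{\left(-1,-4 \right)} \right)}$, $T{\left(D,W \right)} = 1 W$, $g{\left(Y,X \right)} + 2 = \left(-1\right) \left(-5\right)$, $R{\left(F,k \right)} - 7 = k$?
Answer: $- \frac{30507}{19577} \approx -1.5583$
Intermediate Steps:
$R{\left(F,k \right)} = 7 + k$
$g{\left(Y,X \right)} = 3$ ($g{\left(Y,X \right)} = -2 - -5 = -2 + 5 = 3$)
$T{\left(D,W \right)} = W$
$t = -14121$ ($t = -14118 - 3 = -14121$)
$\frac{t + 44628}{R{\left(-36,143 \right)} - 19727} = \frac{-14121 + 44628}{\left(7 + 143\right) - 19727} = \frac{30507}{150 - 19727} = \frac{30507}{-19577} = 30507 \left(- \frac{1}{19577}\right) = - \frac{30507}{19577}$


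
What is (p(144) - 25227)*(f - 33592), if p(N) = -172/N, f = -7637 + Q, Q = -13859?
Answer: 12507936980/9 ≈ 1.3898e+9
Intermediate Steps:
f = -21496 (f = -7637 - 13859 = -21496)
(p(144) - 25227)*(f - 33592) = (-172/144 - 25227)*(-21496 - 33592) = (-172*1/144 - 25227)*(-55088) = (-43/36 - 25227)*(-55088) = -908215/36*(-55088) = 12507936980/9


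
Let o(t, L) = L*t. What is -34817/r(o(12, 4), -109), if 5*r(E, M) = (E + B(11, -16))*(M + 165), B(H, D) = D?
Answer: -174085/1792 ≈ -97.146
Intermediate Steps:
r(E, M) = (-16 + E)*(165 + M)/5 (r(E, M) = ((E - 16)*(M + 165))/5 = ((-16 + E)*(165 + M))/5 = (-16 + E)*(165 + M)/5)
-34817/r(o(12, 4), -109) = -34817/(-528 + 33*(4*12) - 16/5*(-109) + (⅕)*(4*12)*(-109)) = -34817/(-528 + 33*48 + 1744/5 + (⅕)*48*(-109)) = -34817/(-528 + 1584 + 1744/5 - 5232/5) = -34817/1792/5 = -34817*5/1792 = -174085/1792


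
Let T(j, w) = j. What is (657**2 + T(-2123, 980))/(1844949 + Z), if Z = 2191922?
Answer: 429526/4036871 ≈ 0.10640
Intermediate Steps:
(657**2 + T(-2123, 980))/(1844949 + Z) = (657**2 - 2123)/(1844949 + 2191922) = (431649 - 2123)/4036871 = 429526*(1/4036871) = 429526/4036871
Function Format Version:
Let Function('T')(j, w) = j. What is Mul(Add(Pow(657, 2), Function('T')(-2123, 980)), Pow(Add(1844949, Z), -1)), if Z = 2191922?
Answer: Rational(429526, 4036871) ≈ 0.10640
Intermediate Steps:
Mul(Add(Pow(657, 2), Function('T')(-2123, 980)), Pow(Add(1844949, Z), -1)) = Mul(Add(Pow(657, 2), -2123), Pow(Add(1844949, 2191922), -1)) = Mul(Add(431649, -2123), Pow(4036871, -1)) = Mul(429526, Rational(1, 4036871)) = Rational(429526, 4036871)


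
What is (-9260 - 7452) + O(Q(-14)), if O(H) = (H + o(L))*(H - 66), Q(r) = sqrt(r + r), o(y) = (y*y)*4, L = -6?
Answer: -26244 + 156*I*sqrt(7) ≈ -26244.0 + 412.74*I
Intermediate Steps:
o(y) = 4*y**2 (o(y) = y**2*4 = 4*y**2)
Q(r) = sqrt(2)*sqrt(r) (Q(r) = sqrt(2*r) = sqrt(2)*sqrt(r))
O(H) = (-66 + H)*(144 + H) (O(H) = (H + 4*(-6)**2)*(H - 66) = (H + 4*36)*(-66 + H) = (H + 144)*(-66 + H) = (144 + H)*(-66 + H) = (-66 + H)*(144 + H))
(-9260 - 7452) + O(Q(-14)) = (-9260 - 7452) + (-9504 + (sqrt(2)*sqrt(-14))**2 + 78*(sqrt(2)*sqrt(-14))) = -16712 + (-9504 + (sqrt(2)*(I*sqrt(14)))**2 + 78*(sqrt(2)*(I*sqrt(14)))) = -16712 + (-9504 + (2*I*sqrt(7))**2 + 78*(2*I*sqrt(7))) = -16712 + (-9504 - 28 + 156*I*sqrt(7)) = -16712 + (-9532 + 156*I*sqrt(7)) = -26244 + 156*I*sqrt(7)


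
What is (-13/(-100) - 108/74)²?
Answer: 24196561/13690000 ≈ 1.7675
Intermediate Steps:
(-13/(-100) - 108/74)² = (-13*(-1/100) - 108*1/74)² = (13/100 - 54/37)² = (-4919/3700)² = 24196561/13690000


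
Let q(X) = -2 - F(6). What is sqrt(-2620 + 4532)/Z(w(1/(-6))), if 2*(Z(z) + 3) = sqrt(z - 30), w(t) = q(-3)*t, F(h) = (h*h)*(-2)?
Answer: -72*sqrt(478)/233 - 20*I*sqrt(7170)/233 ≈ -6.756 - 7.2683*I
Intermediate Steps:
F(h) = -2*h**2 (F(h) = h**2*(-2) = -2*h**2)
q(X) = 70 (q(X) = -2 - (-2)*6**2 = -2 - (-2)*36 = -2 - 1*(-72) = -2 + 72 = 70)
w(t) = 70*t
Z(z) = -3 + sqrt(-30 + z)/2 (Z(z) = -3 + sqrt(z - 30)/2 = -3 + sqrt(-30 + z)/2)
sqrt(-2620 + 4532)/Z(w(1/(-6))) = sqrt(-2620 + 4532)/(-3 + sqrt(-30 + 70/(-6))/2) = sqrt(1912)/(-3 + sqrt(-30 + 70*(-1/6))/2) = (2*sqrt(478))/(-3 + sqrt(-30 - 35/3)/2) = (2*sqrt(478))/(-3 + sqrt(-125/3)/2) = (2*sqrt(478))/(-3 + (5*I*sqrt(15)/3)/2) = (2*sqrt(478))/(-3 + 5*I*sqrt(15)/6) = 2*sqrt(478)/(-3 + 5*I*sqrt(15)/6)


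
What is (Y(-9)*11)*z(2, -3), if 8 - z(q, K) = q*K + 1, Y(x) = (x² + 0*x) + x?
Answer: 10296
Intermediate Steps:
Y(x) = x + x² (Y(x) = (x² + 0) + x = x² + x = x + x²)
z(q, K) = 7 - K*q (z(q, K) = 8 - (q*K + 1) = 8 - (K*q + 1) = 8 - (1 + K*q) = 8 + (-1 - K*q) = 7 - K*q)
(Y(-9)*11)*z(2, -3) = (-9*(1 - 9)*11)*(7 - 1*(-3)*2) = (-9*(-8)*11)*(7 + 6) = (72*11)*13 = 792*13 = 10296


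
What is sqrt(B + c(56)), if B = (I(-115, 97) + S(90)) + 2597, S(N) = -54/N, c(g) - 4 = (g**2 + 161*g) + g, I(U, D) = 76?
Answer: sqrt(372110)/5 ≈ 122.00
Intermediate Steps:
c(g) = 4 + g**2 + 162*g (c(g) = 4 + ((g**2 + 161*g) + g) = 4 + (g**2 + 162*g) = 4 + g**2 + 162*g)
B = 13362/5 (B = (76 - 54/90) + 2597 = (76 - 54*1/90) + 2597 = (76 - 3/5) + 2597 = 377/5 + 2597 = 13362/5 ≈ 2672.4)
sqrt(B + c(56)) = sqrt(13362/5 + (4 + 56**2 + 162*56)) = sqrt(13362/5 + (4 + 3136 + 9072)) = sqrt(13362/5 + 12212) = sqrt(74422/5) = sqrt(372110)/5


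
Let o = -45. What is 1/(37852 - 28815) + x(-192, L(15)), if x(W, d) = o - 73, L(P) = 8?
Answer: -1066365/9037 ≈ -118.00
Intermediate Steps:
x(W, d) = -118 (x(W, d) = -45 - 73 = -118)
1/(37852 - 28815) + x(-192, L(15)) = 1/(37852 - 28815) - 118 = 1/9037 - 118 = -1066365/9037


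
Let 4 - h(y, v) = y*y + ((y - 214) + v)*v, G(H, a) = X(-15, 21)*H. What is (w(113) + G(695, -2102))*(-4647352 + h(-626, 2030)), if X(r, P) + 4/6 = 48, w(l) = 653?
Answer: -750330645676/3 ≈ -2.5011e+11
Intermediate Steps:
X(r, P) = 142/3 (X(r, P) = -⅔ + 48 = 142/3)
G(H, a) = 142*H/3
h(y, v) = 4 - y² - v*(-214 + v + y) (h(y, v) = 4 - (y*y + ((y - 214) + v)*v) = 4 - (y² + ((-214 + y) + v)*v) = 4 - (y² + (-214 + v + y)*v) = 4 - (y² + v*(-214 + v + y)) = 4 + (-y² - v*(-214 + v + y)) = 4 - y² - v*(-214 + v + y))
(w(113) + G(695, -2102))*(-4647352 + h(-626, 2030)) = (653 + (142/3)*695)*(-4647352 + (4 - 1*2030² - 1*(-626)² + 214*2030 - 1*2030*(-626))) = (653 + 98690/3)*(-4647352 + (4 - 1*4120900 - 1*391876 + 434420 + 1270780)) = 100649*(-4647352 + (4 - 4120900 - 391876 + 434420 + 1270780))/3 = 100649*(-4647352 - 2807572)/3 = (100649/3)*(-7454924) = -750330645676/3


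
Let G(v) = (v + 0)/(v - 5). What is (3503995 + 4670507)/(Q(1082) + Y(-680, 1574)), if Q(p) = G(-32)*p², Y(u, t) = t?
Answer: 151228287/18760703 ≈ 8.0609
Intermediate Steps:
G(v) = v/(-5 + v)
Q(p) = 32*p²/37 (Q(p) = (-32/(-5 - 32))*p² = (-32/(-37))*p² = (-32*(-1/37))*p² = 32*p²/37)
(3503995 + 4670507)/(Q(1082) + Y(-680, 1574)) = (3503995 + 4670507)/((32/37)*1082² + 1574) = 8174502/((32/37)*1170724 + 1574) = 8174502/(37463168/37 + 1574) = 8174502/(37521406/37) = 8174502*(37/37521406) = 151228287/18760703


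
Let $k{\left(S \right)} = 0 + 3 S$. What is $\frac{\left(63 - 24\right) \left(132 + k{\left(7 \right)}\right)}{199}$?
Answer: $\frac{5967}{199} \approx 29.985$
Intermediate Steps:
$k{\left(S \right)} = 3 S$
$\frac{\left(63 - 24\right) \left(132 + k{\left(7 \right)}\right)}{199} = \frac{\left(63 - 24\right) \left(132 + 3 \cdot 7\right)}{199} = 39 \left(132 + 21\right) \frac{1}{199} = 39 \cdot 153 \cdot \frac{1}{199} = 5967 \cdot \frac{1}{199} = \frac{5967}{199}$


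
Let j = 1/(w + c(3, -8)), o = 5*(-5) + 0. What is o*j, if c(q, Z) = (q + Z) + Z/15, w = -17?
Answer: 375/338 ≈ 1.1095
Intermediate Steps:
c(q, Z) = q + 16*Z/15 (c(q, Z) = (Z + q) + Z*(1/15) = (Z + q) + Z/15 = q + 16*Z/15)
o = -25 (o = -25 + 0 = -25)
j = -15/338 (j = 1/(-17 + (3 + (16/15)*(-8))) = 1/(-17 + (3 - 128/15)) = 1/(-17 - 83/15) = 1/(-338/15) = -15/338 ≈ -0.044379)
o*j = -25*(-15/338) = 375/338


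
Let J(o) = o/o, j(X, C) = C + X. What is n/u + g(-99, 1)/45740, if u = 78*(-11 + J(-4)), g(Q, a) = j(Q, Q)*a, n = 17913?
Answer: -13658251/594620 ≈ -22.970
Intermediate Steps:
J(o) = 1
g(Q, a) = 2*Q*a (g(Q, a) = (Q + Q)*a = (2*Q)*a = 2*Q*a)
u = -780 (u = 78*(-11 + 1) = 78*(-10) = -780)
n/u + g(-99, 1)/45740 = 17913/(-780) + (2*(-99)*1)/45740 = 17913*(-1/780) - 198*1/45740 = -5971/260 - 99/22870 = -13658251/594620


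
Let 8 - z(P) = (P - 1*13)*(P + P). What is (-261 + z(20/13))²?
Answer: 1354019209/28561 ≈ 47408.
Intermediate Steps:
z(P) = 8 - 2*P*(-13 + P) (z(P) = 8 - (P - 1*13)*(P + P) = 8 - (P - 13)*2*P = 8 - (-13 + P)*2*P = 8 - 2*P*(-13 + P))
(-261 + z(20/13))² = (-261 + (8 - 2*(20/13)² + 26*(20/13)))² = (-261 + (8 - 2*400/169 + 40))² = (-261 + (8 - 800/169 + 40))² = (-261 + 7312/169)² = (-36797/169)² = 1354019209/28561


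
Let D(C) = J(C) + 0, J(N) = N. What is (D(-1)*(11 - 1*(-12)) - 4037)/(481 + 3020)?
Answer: -4060/3501 ≈ -1.1597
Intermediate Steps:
D(C) = C (D(C) = C + 0 = C)
(D(-1)*(11 - 1*(-12)) - 4037)/(481 + 3020) = (-(11 - 1*(-12)) - 4037)/(481 + 3020) = (-(11 + 12) - 4037)/3501 = (-1*23 - 4037)*(1/3501) = (-23 - 4037)*(1/3501) = -4060*1/3501 = -4060/3501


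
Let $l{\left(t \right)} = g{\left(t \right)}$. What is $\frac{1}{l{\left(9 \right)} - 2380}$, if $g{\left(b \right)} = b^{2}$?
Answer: $- \frac{1}{2299} \approx -0.00043497$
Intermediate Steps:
$l{\left(t \right)} = t^{2}$
$\frac{1}{l{\left(9 \right)} - 2380} = \frac{1}{9^{2} - 2380} = \frac{1}{81 - 2380} = \frac{1}{-2299} = - \frac{1}{2299}$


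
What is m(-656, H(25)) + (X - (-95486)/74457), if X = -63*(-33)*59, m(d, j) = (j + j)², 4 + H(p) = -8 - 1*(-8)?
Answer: 9137830811/74457 ≈ 1.2273e+5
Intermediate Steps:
H(p) = -4 (H(p) = -4 + (-8 - 1*(-8)) = -4 + (-8 + 8) = -4 + 0 = -4)
m(d, j) = 4*j² (m(d, j) = (2*j)² = 4*j²)
X = 122661 (X = 2079*59 = 122661)
m(-656, H(25)) + (X - (-95486)/74457) = 4*(-4)² + (122661 - (-95486)/74457) = 4*16 + (122661 - (-95486)/74457) = 64 + (122661 - 1*(-95486/74457)) = 64 + (122661 + 95486/74457) = 64 + 9133065563/74457 = 9137830811/74457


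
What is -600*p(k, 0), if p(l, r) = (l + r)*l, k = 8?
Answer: -38400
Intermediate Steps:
p(l, r) = l*(l + r)
-600*p(k, 0) = -4800*(8 + 0) = -4800*8 = -600*64 = -38400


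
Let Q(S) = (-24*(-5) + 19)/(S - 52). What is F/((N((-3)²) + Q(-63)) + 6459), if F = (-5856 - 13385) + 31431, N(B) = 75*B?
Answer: 1401850/820271 ≈ 1.7090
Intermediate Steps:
Q(S) = 139/(-52 + S) (Q(S) = (120 + 19)/(-52 + S) = 139/(-52 + S))
F = 12190 (F = -19241 + 31431 = 12190)
F/((N((-3)²) + Q(-63)) + 6459) = 12190/((75*(-3)² + 139/(-52 - 63)) + 6459) = 12190/((75*9 + 139/(-115)) + 6459) = 12190/((675 + 139*(-1/115)) + 6459) = 12190/((675 - 139/115) + 6459) = 12190/(77486/115 + 6459) = 12190/(820271/115) = 12190*(115/820271) = 1401850/820271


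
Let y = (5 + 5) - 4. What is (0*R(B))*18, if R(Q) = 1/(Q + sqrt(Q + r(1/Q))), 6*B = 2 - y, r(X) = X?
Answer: 0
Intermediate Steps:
y = 6 (y = 10 - 4 = 6)
B = -2/3 (B = (2 - 1*6)/6 = (2 - 6)/6 = (1/6)*(-4) = -2/3 ≈ -0.66667)
R(Q) = 1/(Q + sqrt(Q + 1/Q))
(0*R(B))*18 = (0/(-2/3 + sqrt(-2/3 + 1/(-2/3))))*18 = (0/(-2/3 + sqrt(-2/3 - 3/2)))*18 = (0/(-2/3 + sqrt(-13/6)))*18 = (0/(-2/3 + I*sqrt(78)/6))*18 = 0*18 = 0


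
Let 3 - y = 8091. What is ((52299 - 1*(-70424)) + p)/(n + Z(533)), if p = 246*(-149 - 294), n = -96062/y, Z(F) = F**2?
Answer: 55584780/1148903947 ≈ 0.048381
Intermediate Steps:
y = -8088 (y = 3 - 1*8091 = 3 - 8091 = -8088)
n = 48031/4044 (n = -96062/(-8088) = -96062*(-1/8088) = 48031/4044 ≈ 11.877)
p = -108978 (p = 246*(-443) = -108978)
((52299 - 1*(-70424)) + p)/(n + Z(533)) = ((52299 - 1*(-70424)) - 108978)/(48031/4044 + 533**2) = ((52299 + 70424) - 108978)/(48031/4044 + 284089) = (122723 - 108978)/(1148903947/4044) = 13745*(4044/1148903947) = 55584780/1148903947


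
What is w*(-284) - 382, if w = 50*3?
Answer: -42982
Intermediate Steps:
w = 150
w*(-284) - 382 = 150*(-284) - 382 = -42600 - 382 = -42982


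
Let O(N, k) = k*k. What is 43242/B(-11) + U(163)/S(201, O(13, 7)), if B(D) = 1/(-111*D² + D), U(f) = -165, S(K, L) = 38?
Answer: -22087840797/38 ≈ -5.8126e+8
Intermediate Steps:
O(N, k) = k²
B(D) = 1/(D - 111*D²)
43242/B(-11) + U(163)/S(201, O(13, 7)) = 43242/((-1/(-11*(-1 + 111*(-11))))) - 165/38 = 43242/((-1*(-1/11)/(-1 - 1221))) - 165*1/38 = 43242/((-1*(-1/11)/(-1222))) - 165/38 = 43242/((-1*(-1/11)*(-1/1222))) - 165/38 = 43242/(-1/13442) - 165/38 = 43242*(-13442) - 165/38 = -581258964 - 165/38 = -22087840797/38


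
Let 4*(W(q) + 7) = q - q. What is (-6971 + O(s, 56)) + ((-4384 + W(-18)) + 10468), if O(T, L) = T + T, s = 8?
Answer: -878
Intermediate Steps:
W(q) = -7 (W(q) = -7 + (q - q)/4 = -7 + (¼)*0 = -7 + 0 = -7)
O(T, L) = 2*T
(-6971 + O(s, 56)) + ((-4384 + W(-18)) + 10468) = (-6971 + 2*8) + ((-4384 - 7) + 10468) = (-6971 + 16) + (-4391 + 10468) = -6955 + 6077 = -878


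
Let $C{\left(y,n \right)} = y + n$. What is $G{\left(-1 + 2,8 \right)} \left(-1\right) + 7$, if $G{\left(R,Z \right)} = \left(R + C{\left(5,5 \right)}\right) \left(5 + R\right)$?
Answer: $-59$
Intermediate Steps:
$C{\left(y,n \right)} = n + y$
$G{\left(R,Z \right)} = \left(5 + R\right) \left(10 + R\right)$ ($G{\left(R,Z \right)} = \left(R + \left(5 + 5\right)\right) \left(5 + R\right) = \left(R + 10\right) \left(5 + R\right) = \left(10 + R\right) \left(5 + R\right) = \left(5 + R\right) \left(10 + R\right)$)
$G{\left(-1 + 2,8 \right)} \left(-1\right) + 7 = \left(50 + \left(-1 + 2\right)^{2} + 15 \left(-1 + 2\right)\right) \left(-1\right) + 7 = \left(50 + 1^{2} + 15 \cdot 1\right) \left(-1\right) + 7 = \left(50 + 1 + 15\right) \left(-1\right) + 7 = 66 \left(-1\right) + 7 = -66 + 7 = -59$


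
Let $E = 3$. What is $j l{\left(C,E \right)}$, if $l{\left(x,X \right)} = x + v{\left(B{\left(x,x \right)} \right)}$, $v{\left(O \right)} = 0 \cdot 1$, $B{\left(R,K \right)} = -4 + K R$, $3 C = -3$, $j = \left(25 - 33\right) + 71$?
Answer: $-63$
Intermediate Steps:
$j = 63$ ($j = -8 + 71 = 63$)
$C = -1$ ($C = \frac{1}{3} \left(-3\right) = -1$)
$v{\left(O \right)} = 0$
$l{\left(x,X \right)} = x$ ($l{\left(x,X \right)} = x + 0 = x$)
$j l{\left(C,E \right)} = 63 \left(-1\right) = -63$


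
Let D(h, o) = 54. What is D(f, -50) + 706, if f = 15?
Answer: 760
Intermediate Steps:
D(f, -50) + 706 = 54 + 706 = 760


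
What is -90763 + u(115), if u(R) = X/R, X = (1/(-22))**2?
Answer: -5051868579/55660 ≈ -90763.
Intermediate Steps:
X = 1/484 (X = (-1/22)**2 = 1/484 ≈ 0.0020661)
u(R) = 1/(484*R)
-90763 + u(115) = -90763 + (1/484)/115 = -90763 + (1/484)*(1/115) = -90763 + 1/55660 = -5051868579/55660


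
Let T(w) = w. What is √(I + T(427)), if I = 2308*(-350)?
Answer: 7*I*√16477 ≈ 898.54*I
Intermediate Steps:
I = -807800
√(I + T(427)) = √(-807800 + 427) = √(-807373) = 7*I*√16477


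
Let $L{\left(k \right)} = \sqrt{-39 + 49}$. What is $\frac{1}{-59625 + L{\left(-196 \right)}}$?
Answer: $- \frac{11925}{711028123} - \frac{\sqrt{10}}{3555140615} \approx -1.6772 \cdot 10^{-5}$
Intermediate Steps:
$L{\left(k \right)} = \sqrt{10}$
$\frac{1}{-59625 + L{\left(-196 \right)}} = \frac{1}{-59625 + \sqrt{10}}$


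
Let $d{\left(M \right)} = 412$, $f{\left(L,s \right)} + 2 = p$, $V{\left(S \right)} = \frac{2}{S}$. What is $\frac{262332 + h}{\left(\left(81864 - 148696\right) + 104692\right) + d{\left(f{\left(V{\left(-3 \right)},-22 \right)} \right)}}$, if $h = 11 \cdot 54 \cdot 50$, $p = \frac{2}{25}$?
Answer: $\frac{351}{46} \approx 7.6304$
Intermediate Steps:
$p = \frac{2}{25}$ ($p = 2 \cdot \frac{1}{25} = \frac{2}{25} \approx 0.08$)
$f{\left(L,s \right)} = - \frac{48}{25}$ ($f{\left(L,s \right)} = -2 + \frac{2}{25} = - \frac{48}{25}$)
$h = 29700$ ($h = 594 \cdot 50 = 29700$)
$\frac{262332 + h}{\left(\left(81864 - 148696\right) + 104692\right) + d{\left(f{\left(V{\left(-3 \right)},-22 \right)} \right)}} = \frac{262332 + 29700}{\left(\left(81864 - 148696\right) + 104692\right) + 412} = \frac{292032}{\left(-66832 + 104692\right) + 412} = \frac{292032}{37860 + 412} = \frac{292032}{38272} = 292032 \cdot \frac{1}{38272} = \frac{351}{46}$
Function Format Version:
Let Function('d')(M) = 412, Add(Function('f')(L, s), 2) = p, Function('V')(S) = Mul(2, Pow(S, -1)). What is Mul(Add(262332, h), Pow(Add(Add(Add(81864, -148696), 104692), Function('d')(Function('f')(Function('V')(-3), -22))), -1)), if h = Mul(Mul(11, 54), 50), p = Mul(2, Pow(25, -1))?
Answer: Rational(351, 46) ≈ 7.6304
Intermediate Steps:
p = Rational(2, 25) (p = Mul(2, Rational(1, 25)) = Rational(2, 25) ≈ 0.080000)
Function('f')(L, s) = Rational(-48, 25) (Function('f')(L, s) = Add(-2, Rational(2, 25)) = Rational(-48, 25))
h = 29700 (h = Mul(594, 50) = 29700)
Mul(Add(262332, h), Pow(Add(Add(Add(81864, -148696), 104692), Function('d')(Function('f')(Function('V')(-3), -22))), -1)) = Mul(Add(262332, 29700), Pow(Add(Add(Add(81864, -148696), 104692), 412), -1)) = Mul(292032, Pow(Add(Add(-66832, 104692), 412), -1)) = Mul(292032, Pow(Add(37860, 412), -1)) = Mul(292032, Pow(38272, -1)) = Mul(292032, Rational(1, 38272)) = Rational(351, 46)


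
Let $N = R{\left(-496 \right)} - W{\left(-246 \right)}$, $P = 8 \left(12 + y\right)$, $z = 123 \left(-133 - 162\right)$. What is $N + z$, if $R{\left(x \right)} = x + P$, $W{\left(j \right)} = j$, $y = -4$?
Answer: $-36471$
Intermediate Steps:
$z = -36285$ ($z = 123 \left(-295\right) = -36285$)
$P = 64$ ($P = 8 \left(12 - 4\right) = 8 \cdot 8 = 64$)
$R{\left(x \right)} = 64 + x$ ($R{\left(x \right)} = x + 64 = 64 + x$)
$N = -186$ ($N = \left(64 - 496\right) - -246 = -432 + 246 = -186$)
$N + z = -186 - 36285 = -36471$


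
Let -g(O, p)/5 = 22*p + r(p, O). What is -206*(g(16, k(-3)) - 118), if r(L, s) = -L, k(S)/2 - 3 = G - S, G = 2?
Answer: 370388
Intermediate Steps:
k(S) = 10 - 2*S (k(S) = 6 + 2*(2 - S) = 6 + (4 - 2*S) = 10 - 2*S)
g(O, p) = -105*p (g(O, p) = -5*(22*p - p) = -105*p)
-206*(g(16, k(-3)) - 118) = -206*(-105*(10 - 2*(-3)) - 118) = -206*(-105*(10 + 6) - 118) = -206*(-105*16 - 118) = -206*(-1680 - 118) = -206*(-1798) = 370388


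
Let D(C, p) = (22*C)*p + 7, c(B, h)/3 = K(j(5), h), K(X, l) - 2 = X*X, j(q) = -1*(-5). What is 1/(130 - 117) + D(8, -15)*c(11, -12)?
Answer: -2772548/13 ≈ -2.1327e+5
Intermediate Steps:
j(q) = 5
K(X, l) = 2 + X² (K(X, l) = 2 + X*X = 2 + X²)
c(B, h) = 81 (c(B, h) = 3*(2 + 5²) = 3*(2 + 25) = 3*27 = 81)
D(C, p) = 7 + 22*C*p (D(C, p) = 22*C*p + 7 = 7 + 22*C*p)
1/(130 - 117) + D(8, -15)*c(11, -12) = 1/(130 - 117) + (7 + 22*8*(-15))*81 = 1/13 + (7 - 2640)*81 = 1/13 - 2633*81 = 1/13 - 213273 = -2772548/13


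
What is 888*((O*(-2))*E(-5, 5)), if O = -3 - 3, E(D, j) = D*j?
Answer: -266400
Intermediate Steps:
O = -6
888*((O*(-2))*E(-5, 5)) = 888*((-6*(-2))*(-5*5)) = 888*(12*(-25)) = 888*(-300) = -266400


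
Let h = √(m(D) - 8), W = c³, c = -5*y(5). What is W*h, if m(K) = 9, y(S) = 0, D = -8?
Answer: 0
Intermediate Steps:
c = 0 (c = -5*0 = 0)
W = 0 (W = 0³ = 0)
h = 1 (h = √(9 - 8) = √1 = 1)
W*h = 0*1 = 0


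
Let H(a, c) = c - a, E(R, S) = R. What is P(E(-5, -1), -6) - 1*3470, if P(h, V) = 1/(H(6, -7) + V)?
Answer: -65931/19 ≈ -3470.1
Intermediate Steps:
P(h, V) = 1/(-13 + V) (P(h, V) = 1/((-7 - 1*6) + V) = 1/((-7 - 6) + V) = 1/(-13 + V))
P(E(-5, -1), -6) - 1*3470 = 1/(-13 - 6) - 1*3470 = 1/(-19) - 3470 = -1/19 - 3470 = -65931/19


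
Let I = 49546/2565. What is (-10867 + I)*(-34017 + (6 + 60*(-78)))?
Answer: 39872234797/95 ≈ 4.1971e+8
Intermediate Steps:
I = 49546/2565 (I = 49546*(1/2565) = 49546/2565 ≈ 19.316)
(-10867 + I)*(-34017 + (6 + 60*(-78))) = (-10867 + 49546/2565)*(-34017 + (6 + 60*(-78))) = -27824309*(-34017 + (6 - 4680))/2565 = -27824309*(-34017 - 4674)/2565 = -27824309/2565*(-38691) = 39872234797/95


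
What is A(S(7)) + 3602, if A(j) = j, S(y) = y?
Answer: 3609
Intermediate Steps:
A(S(7)) + 3602 = 7 + 3602 = 3609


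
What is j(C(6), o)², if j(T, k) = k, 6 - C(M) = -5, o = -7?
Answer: 49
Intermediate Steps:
C(M) = 11 (C(M) = 6 - 1*(-5) = 6 + 5 = 11)
j(C(6), o)² = (-7)² = 49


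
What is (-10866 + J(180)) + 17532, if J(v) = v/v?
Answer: 6667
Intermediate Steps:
J(v) = 1
(-10866 + J(180)) + 17532 = (-10866 + 1) + 17532 = -10865 + 17532 = 6667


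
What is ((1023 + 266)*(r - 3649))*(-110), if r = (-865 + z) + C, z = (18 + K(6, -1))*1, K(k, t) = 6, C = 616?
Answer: 549294460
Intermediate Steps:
z = 24 (z = (18 + 6)*1 = 24*1 = 24)
r = -225 (r = (-865 + 24) + 616 = -841 + 616 = -225)
((1023 + 266)*(r - 3649))*(-110) = ((1023 + 266)*(-225 - 3649))*(-110) = (1289*(-3874))*(-110) = -4993586*(-110) = 549294460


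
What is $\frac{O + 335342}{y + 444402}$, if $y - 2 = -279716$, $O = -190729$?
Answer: $\frac{1981}{2256} \approx 0.8781$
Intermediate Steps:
$y = -279714$ ($y = 2 - 279716 = -279714$)
$\frac{O + 335342}{y + 444402} = \frac{-190729 + 335342}{-279714 + 444402} = \frac{144613}{164688} = 144613 \cdot \frac{1}{164688} = \frac{1981}{2256}$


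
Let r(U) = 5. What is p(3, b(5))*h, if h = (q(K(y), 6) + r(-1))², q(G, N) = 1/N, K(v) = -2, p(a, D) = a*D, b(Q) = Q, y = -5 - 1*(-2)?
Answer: 4805/12 ≈ 400.42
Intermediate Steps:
y = -3 (y = -5 + 2 = -3)
p(a, D) = D*a
h = 961/36 (h = (1/6 + 5)² = (⅙ + 5)² = (31/6)² = 961/36 ≈ 26.694)
p(3, b(5))*h = (5*3)*(961/36) = 15*(961/36) = 4805/12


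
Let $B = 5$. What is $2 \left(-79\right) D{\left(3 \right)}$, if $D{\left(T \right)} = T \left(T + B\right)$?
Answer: $-3792$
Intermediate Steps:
$D{\left(T \right)} = T \left(5 + T\right)$ ($D{\left(T \right)} = T \left(T + 5\right) = T \left(5 + T\right)$)
$2 \left(-79\right) D{\left(3 \right)} = 2 \left(-79\right) 3 \left(5 + 3\right) = - 158 \cdot 3 \cdot 8 = \left(-158\right) 24 = -3792$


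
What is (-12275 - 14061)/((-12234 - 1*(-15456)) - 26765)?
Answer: 26336/23543 ≈ 1.1186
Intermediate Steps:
(-12275 - 14061)/((-12234 - 1*(-15456)) - 26765) = -26336/((-12234 + 15456) - 26765) = -26336/(3222 - 26765) = -26336/(-23543) = -26336*(-1/23543) = 26336/23543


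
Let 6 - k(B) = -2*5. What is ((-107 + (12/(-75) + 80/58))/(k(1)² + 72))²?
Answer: 5881509481/56548840000 ≈ 0.10401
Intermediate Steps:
k(B) = 16 (k(B) = 6 - (-2)*5 = 6 - 1*(-10) = 6 + 10 = 16)
((-107 + (12/(-75) + 80/58))/(k(1)² + 72))² = ((-107 + (12/(-75) + 80/58))/(16² + 72))² = ((-107 + (12*(-1/75) + 80*(1/58)))/(256 + 72))² = ((-107 + (-4/25 + 40/29))/328)² = ((-107 + 884/725)*(1/328))² = (-76691/725*1/328)² = (-76691/237800)² = 5881509481/56548840000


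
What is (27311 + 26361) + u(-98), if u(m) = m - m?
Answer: 53672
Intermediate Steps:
u(m) = 0
(27311 + 26361) + u(-98) = (27311 + 26361) + 0 = 53672 + 0 = 53672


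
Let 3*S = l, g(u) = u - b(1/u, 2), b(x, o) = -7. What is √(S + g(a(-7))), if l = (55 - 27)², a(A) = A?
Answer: 28*√3/3 ≈ 16.166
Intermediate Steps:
g(u) = 7 + u (g(u) = u - 1*(-7) = u + 7 = 7 + u)
l = 784 (l = 28² = 784)
S = 784/3 (S = (⅓)*784 = 784/3 ≈ 261.33)
√(S + g(a(-7))) = √(784/3 + (7 - 7)) = √(784/3 + 0) = √(784/3) = 28*√3/3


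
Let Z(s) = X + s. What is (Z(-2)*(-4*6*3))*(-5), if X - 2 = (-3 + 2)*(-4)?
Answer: 1440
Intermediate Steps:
X = 6 (X = 2 + (-3 + 2)*(-4) = 2 - 1*(-4) = 2 + 4 = 6)
Z(s) = 6 + s
(Z(-2)*(-4*6*3))*(-5) = ((6 - 2)*(-4*6*3))*(-5) = (4*(-24*3))*(-5) = (4*(-72))*(-5) = -288*(-5) = 1440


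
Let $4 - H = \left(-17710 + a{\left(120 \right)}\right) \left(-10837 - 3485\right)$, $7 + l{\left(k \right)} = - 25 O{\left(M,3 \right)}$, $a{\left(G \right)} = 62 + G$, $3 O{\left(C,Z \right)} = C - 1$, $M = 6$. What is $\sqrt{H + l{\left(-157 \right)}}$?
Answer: $\frac{i \sqrt{2259324546}}{3} \approx 15844.0 i$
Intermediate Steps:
$O{\left(C,Z \right)} = - \frac{1}{3} + \frac{C}{3}$ ($O{\left(C,Z \right)} = \frac{C - 1}{3} = \frac{-1 + C}{3} = - \frac{1}{3} + \frac{C}{3}$)
$l{\left(k \right)} = - \frac{146}{3}$ ($l{\left(k \right)} = -7 - 25 \left(- \frac{1}{3} + \frac{1}{3} \cdot 6\right) = -7 - 25 \left(- \frac{1}{3} + 2\right) = -7 - \frac{125}{3} = - \frac{146}{3}$)
$H = -251036012$ ($H = 4 - \left(-17710 + \left(62 + 120\right)\right) \left(-10837 - 3485\right) = 4 - \left(-17710 + 182\right) \left(-14322\right) = 4 - \left(-17528\right) \left(-14322\right) = 4 - 251036016 = -251036012$)
$\sqrt{H + l{\left(-157 \right)}} = \sqrt{-251036012 - \frac{146}{3}} = \sqrt{- \frac{753108182}{3}} = \frac{i \sqrt{2259324546}}{3}$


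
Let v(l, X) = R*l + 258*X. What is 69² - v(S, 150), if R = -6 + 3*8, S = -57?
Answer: -32913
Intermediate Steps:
R = 18 (R = -6 + 24 = 18)
v(l, X) = 18*l + 258*X
69² - v(S, 150) = 69² - (18*(-57) + 258*150) = 4761 - (-1026 + 38700) = 4761 - 1*37674 = 4761 - 37674 = -32913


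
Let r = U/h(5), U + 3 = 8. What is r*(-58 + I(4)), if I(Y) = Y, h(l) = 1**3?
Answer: -270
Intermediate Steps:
h(l) = 1
U = 5 (U = -3 + 8 = 5)
r = 5 (r = 5/1 = 5*1 = 5)
r*(-58 + I(4)) = 5*(-58 + 4) = 5*(-54) = -270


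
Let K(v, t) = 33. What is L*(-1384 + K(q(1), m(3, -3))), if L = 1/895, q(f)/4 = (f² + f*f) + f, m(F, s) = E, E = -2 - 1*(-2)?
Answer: -1351/895 ≈ -1.5095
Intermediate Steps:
E = 0 (E = -2 + 2 = 0)
m(F, s) = 0
q(f) = 4*f + 8*f² (q(f) = 4*((f² + f*f) + f) = 4*((f² + f²) + f) = 4*(2*f² + f) = 4*(f + 2*f²) = 4*f + 8*f²)
L = 1/895 ≈ 0.0011173
L*(-1384 + K(q(1), m(3, -3))) = (-1384 + 33)/895 = (1/895)*(-1351) = -1351/895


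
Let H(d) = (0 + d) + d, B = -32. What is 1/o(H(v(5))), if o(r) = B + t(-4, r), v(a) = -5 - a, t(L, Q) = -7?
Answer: -1/39 ≈ -0.025641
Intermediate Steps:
H(d) = 2*d (H(d) = d + d = 2*d)
o(r) = -39 (o(r) = -32 - 7 = -39)
1/o(H(v(5))) = 1/(-39) = -1/39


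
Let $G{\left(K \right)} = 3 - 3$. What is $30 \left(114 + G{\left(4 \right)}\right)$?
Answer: $3420$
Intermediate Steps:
$G{\left(K \right)} = 0$ ($G{\left(K \right)} = 3 - 3 = 0$)
$30 \left(114 + G{\left(4 \right)}\right) = 30 \left(114 + 0\right) = 30 \cdot 114 = 3420$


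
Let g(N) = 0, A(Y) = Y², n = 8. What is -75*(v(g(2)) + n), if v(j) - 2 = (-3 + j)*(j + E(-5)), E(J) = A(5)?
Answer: 4875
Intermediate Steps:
E(J) = 25 (E(J) = 5² = 25)
v(j) = 2 + (-3 + j)*(25 + j) (v(j) = 2 + (-3 + j)*(j + 25) = 2 + (-3 + j)*(25 + j))
-75*(v(g(2)) + n) = -75*((-73 + 0² + 22*0) + 8) = -75*((-73 + 0 + 0) + 8) = -75*(-73 + 8) = -75*(-65) = 4875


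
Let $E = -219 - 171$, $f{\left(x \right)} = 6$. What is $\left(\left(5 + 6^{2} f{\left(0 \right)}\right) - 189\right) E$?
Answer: $-12480$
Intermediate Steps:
$E = -390$ ($E = -219 - 171 = -390$)
$\left(\left(5 + 6^{2} f{\left(0 \right)}\right) - 189\right) E = \left(\left(5 + 6^{2} \cdot 6\right) - 189\right) \left(-390\right) = \left(\left(5 + 36 \cdot 6\right) - 189\right) \left(-390\right) = \left(\left(5 + 216\right) - 189\right) \left(-390\right) = \left(221 - 189\right) \left(-390\right) = 32 \left(-390\right) = -12480$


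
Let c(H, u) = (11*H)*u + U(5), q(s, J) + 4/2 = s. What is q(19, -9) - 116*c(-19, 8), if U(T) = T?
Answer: 193389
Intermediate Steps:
q(s, J) = -2 + s
c(H, u) = 5 + 11*H*u (c(H, u) = (11*H)*u + 5 = 11*H*u + 5 = 5 + 11*H*u)
q(19, -9) - 116*c(-19, 8) = (-2 + 19) - 116*(5 + 11*(-19)*8) = 17 - 116*(5 - 1672) = 17 - 116*(-1667) = 17 + 193372 = 193389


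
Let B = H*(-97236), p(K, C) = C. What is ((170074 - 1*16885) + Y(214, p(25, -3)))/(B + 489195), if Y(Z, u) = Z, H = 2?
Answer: 153403/294723 ≈ 0.52050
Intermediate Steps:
B = -194472 (B = 2*(-97236) = -194472)
((170074 - 1*16885) + Y(214, p(25, -3)))/(B + 489195) = ((170074 - 1*16885) + 214)/(-194472 + 489195) = ((170074 - 16885) + 214)/294723 = (153189 + 214)*(1/294723) = 153403*(1/294723) = 153403/294723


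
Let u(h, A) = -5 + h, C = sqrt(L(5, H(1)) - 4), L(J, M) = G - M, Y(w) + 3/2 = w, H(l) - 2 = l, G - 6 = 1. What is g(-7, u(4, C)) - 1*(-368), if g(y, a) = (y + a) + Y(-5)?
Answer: 707/2 ≈ 353.50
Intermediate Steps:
G = 7 (G = 6 + 1 = 7)
H(l) = 2 + l
Y(w) = -3/2 + w
L(J, M) = 7 - M
C = 0 (C = sqrt((7 - (2 + 1)) - 4) = sqrt((7 - 1*3) - 4) = sqrt((7 - 3) - 4) = sqrt(4 - 4) = sqrt(0) = 0)
g(y, a) = -13/2 + a + y (g(y, a) = (y + a) + (-3/2 - 5) = (a + y) - 13/2 = -13/2 + a + y)
g(-7, u(4, C)) - 1*(-368) = (-13/2 + (-5 + 4) - 7) - 1*(-368) = (-13/2 - 1 - 7) + 368 = -29/2 + 368 = 707/2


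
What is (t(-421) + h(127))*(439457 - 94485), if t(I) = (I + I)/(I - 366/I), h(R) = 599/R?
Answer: 52079504869508/22463125 ≈ 2.3184e+6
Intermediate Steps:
t(I) = 2*I/(I - 366/I) (t(I) = (2*I)/(I - 366/I) = 2*I/(I - 366/I))
(t(-421) + h(127))*(439457 - 94485) = (2*(-421)²/(-366 + (-421)²) + 599/127)*(439457 - 94485) = (2*177241/(-366 + 177241) + 599*(1/127))*344972 = (2*177241/176875 + 599/127)*344972 = (2*177241*(1/176875) + 599/127)*344972 = (354482/176875 + 599/127)*344972 = (150967339/22463125)*344972 = 52079504869508/22463125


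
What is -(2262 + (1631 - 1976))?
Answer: -1917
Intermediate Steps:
-(2262 + (1631 - 1976)) = -(2262 - 345) = -1*1917 = -1917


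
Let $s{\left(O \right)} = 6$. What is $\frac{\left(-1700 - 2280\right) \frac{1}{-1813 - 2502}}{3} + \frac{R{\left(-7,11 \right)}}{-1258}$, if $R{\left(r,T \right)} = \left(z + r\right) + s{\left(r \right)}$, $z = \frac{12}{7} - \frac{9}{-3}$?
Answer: $\frac{3471131}{11399367} \approx 0.3045$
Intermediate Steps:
$z = \frac{33}{7}$ ($z = 12 \cdot \frac{1}{7} - -3 = \frac{12}{7} + 3 = \frac{33}{7} \approx 4.7143$)
$R{\left(r,T \right)} = \frac{75}{7} + r$ ($R{\left(r,T \right)} = \left(\frac{33}{7} + r\right) + 6 = \frac{75}{7} + r$)
$\frac{\left(-1700 - 2280\right) \frac{1}{-1813 - 2502}}{3} + \frac{R{\left(-7,11 \right)}}{-1258} = \frac{\left(-1700 - 2280\right) \frac{1}{-1813 - 2502}}{3} + \frac{\frac{75}{7} - 7}{-1258} = - \frac{3980}{-4315} \cdot \frac{1}{3} + \frac{26}{7} \left(- \frac{1}{1258}\right) = \left(-3980\right) \left(- \frac{1}{4315}\right) \frac{1}{3} - \frac{13}{4403} = \frac{796}{863} \cdot \frac{1}{3} - \frac{13}{4403} = \frac{796}{2589} - \frac{13}{4403} = \frac{3471131}{11399367}$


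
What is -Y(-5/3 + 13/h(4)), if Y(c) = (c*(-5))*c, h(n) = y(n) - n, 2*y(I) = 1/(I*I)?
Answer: 17728445/145161 ≈ 122.13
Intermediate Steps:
y(I) = 1/(2*I²) (y(I) = (1/(I*I))/2 = 1/(2*I²))
h(n) = 1/(2*n²) - n
Y(c) = -5*c² (Y(c) = (-5*c)*c = -5*c²)
-Y(-5/3 + 13/h(4)) = -(-5)*(-5/3 + 13/((½)/4² - 1*4))² = -(-5)*(-5*⅓ + 13/((½)*(1/16) - 4))² = -(-5)*(-5/3 + 13/(1/32 - 4))² = -(-5)*(-5/3 + 13/(-127/32))² = -(-5)*(-5/3 + 13*(-32/127))² = -(-5)*(-5/3 - 416/127)² = -(-5)*(-1883/381)² = -(-5)*3545689/145161 = -1*(-17728445/145161) = 17728445/145161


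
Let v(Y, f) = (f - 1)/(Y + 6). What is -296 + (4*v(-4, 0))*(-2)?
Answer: -292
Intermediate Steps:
v(Y, f) = (-1 + f)/(6 + Y)
-296 + (4*v(-4, 0))*(-2) = -296 + (4*((-1 + 0)/(6 - 4)))*(-2) = -296 + (4*(-1/2))*(-2) = -296 - 2*(-2) = -296 + 4 = -292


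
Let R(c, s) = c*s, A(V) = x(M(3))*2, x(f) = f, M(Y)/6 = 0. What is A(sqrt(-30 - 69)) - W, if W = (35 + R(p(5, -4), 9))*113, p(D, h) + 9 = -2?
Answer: 7232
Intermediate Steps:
p(D, h) = -11 (p(D, h) = -9 - 2 = -11)
M(Y) = 0 (M(Y) = 6*0 = 0)
A(V) = 0 (A(V) = 0*2 = 0)
W = -7232 (W = (35 - 11*9)*113 = (35 - 99)*113 = -64*113 = -7232)
A(sqrt(-30 - 69)) - W = 0 - 1*(-7232) = 0 + 7232 = 7232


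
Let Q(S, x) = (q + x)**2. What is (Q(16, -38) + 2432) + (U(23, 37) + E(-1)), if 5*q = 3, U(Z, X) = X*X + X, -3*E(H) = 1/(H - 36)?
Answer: 14532034/2775 ≈ 5236.8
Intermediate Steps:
E(H) = -1/(3*(-36 + H)) (E(H) = -1/(3*(H - 36)) = -1/(3*(-36 + H)))
U(Z, X) = X + X**2 (U(Z, X) = X**2 + X = X + X**2)
q = 3/5 (q = (1/5)*3 = 3/5 ≈ 0.60000)
Q(S, x) = (3/5 + x)**2
(Q(16, -38) + 2432) + (U(23, 37) + E(-1)) = ((3 + 5*(-38))**2/25 + 2432) + (37*(1 + 37) - 1/(-108 + 3*(-1))) = ((3 - 190)**2/25 + 2432) + (37*38 - 1/(-108 - 3)) = ((1/25)*(-187)**2 + 2432) + (1406 - 1/(-111)) = ((1/25)*34969 + 2432) + (1406 - 1*(-1/111)) = (34969/25 + 2432) + (1406 + 1/111) = 95769/25 + 156067/111 = 14532034/2775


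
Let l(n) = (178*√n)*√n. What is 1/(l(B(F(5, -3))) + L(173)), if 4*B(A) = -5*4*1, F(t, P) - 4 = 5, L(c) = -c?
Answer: -1/1063 ≈ -0.00094073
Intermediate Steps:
F(t, P) = 9 (F(t, P) = 4 + 5 = 9)
B(A) = -5 (B(A) = (-5*4*1)/4 = (-20*1)/4 = (¼)*(-20) = -5)
l(n) = 178*n
1/(l(B(F(5, -3))) + L(173)) = 1/(178*(-5) - 1*173) = 1/(-890 - 173) = 1/(-1063) = -1/1063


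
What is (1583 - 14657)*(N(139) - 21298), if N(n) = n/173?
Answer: 48170041710/173 ≈ 2.7844e+8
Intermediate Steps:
N(n) = n/173 (N(n) = n*(1/173) = n/173)
(1583 - 14657)*(N(139) - 21298) = (1583 - 14657)*((1/173)*139 - 21298) = -13074*(139/173 - 21298) = -13074*(-3684415/173) = 48170041710/173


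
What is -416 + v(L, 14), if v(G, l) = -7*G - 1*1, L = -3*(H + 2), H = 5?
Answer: -270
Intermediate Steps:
L = -21 (L = -3*(5 + 2) = -3*7 = -21)
v(G, l) = -1 - 7*G (v(G, l) = -7*G - 1 = -1 - 7*G)
-416 + v(L, 14) = -416 + (-1 - 7*(-21)) = -416 + (-1 + 147) = -416 + 146 = -270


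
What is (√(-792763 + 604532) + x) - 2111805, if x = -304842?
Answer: -2416647 + I*√188231 ≈ -2.4166e+6 + 433.86*I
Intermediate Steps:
(√(-792763 + 604532) + x) - 2111805 = (√(-792763 + 604532) - 304842) - 2111805 = (√(-188231) - 304842) - 2111805 = (I*√188231 - 304842) - 2111805 = (-304842 + I*√188231) - 2111805 = -2416647 + I*√188231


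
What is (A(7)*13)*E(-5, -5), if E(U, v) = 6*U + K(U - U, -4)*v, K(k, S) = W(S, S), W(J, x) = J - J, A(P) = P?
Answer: -2730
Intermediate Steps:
W(J, x) = 0
K(k, S) = 0
E(U, v) = 6*U (E(U, v) = 6*U + 0*v = 6*U + 0 = 6*U)
(A(7)*13)*E(-5, -5) = (7*13)*(6*(-5)) = 91*(-30) = -2730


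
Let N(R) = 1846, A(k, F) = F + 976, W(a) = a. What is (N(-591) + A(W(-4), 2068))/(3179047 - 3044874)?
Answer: 4890/134173 ≈ 0.036445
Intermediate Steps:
A(k, F) = 976 + F
(N(-591) + A(W(-4), 2068))/(3179047 - 3044874) = (1846 + (976 + 2068))/(3179047 - 3044874) = (1846 + 3044)/134173 = 4890*(1/134173) = 4890/134173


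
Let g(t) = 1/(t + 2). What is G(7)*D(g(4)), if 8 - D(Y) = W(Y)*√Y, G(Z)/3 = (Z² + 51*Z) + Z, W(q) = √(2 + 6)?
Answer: 9912 - 826*√3 ≈ 8481.3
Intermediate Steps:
W(q) = 2*√2 (W(q) = √8 = 2*√2)
G(Z) = 3*Z² + 156*Z (G(Z) = 3*((Z² + 51*Z) + Z) = 3*(Z² + 52*Z) = 3*Z² + 156*Z)
g(t) = 1/(2 + t)
D(Y) = 8 - 2*√2*√Y
G(7)*D(g(4)) = (3*7*(52 + 7))*(8 - 2*√2*√(1/(2 + 4))) = (3*7*59)*(8 - 2*√2*√(1/6)) = 1239*(8 - 2*√2*√(⅙)) = 1239*(8 - 2*√2*√6/6) = 1239*(8 - 2*√3/3) = 9912 - 826*√3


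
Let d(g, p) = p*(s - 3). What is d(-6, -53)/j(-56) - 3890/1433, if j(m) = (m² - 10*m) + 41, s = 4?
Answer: -14612879/5355121 ≈ -2.7288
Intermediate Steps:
j(m) = 41 + m² - 10*m
d(g, p) = p (d(g, p) = p*(4 - 3) = p*1 = p)
d(-6, -53)/j(-56) - 3890/1433 = -53/(41 + (-56)² - 10*(-56)) - 3890/1433 = -53/(41 + 3136 + 560) - 3890*1/1433 = -53/3737 - 3890/1433 = -14612879/5355121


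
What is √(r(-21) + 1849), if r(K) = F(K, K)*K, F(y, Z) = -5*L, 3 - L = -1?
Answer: √2269 ≈ 47.634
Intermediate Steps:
L = 4 (L = 3 - 1*(-1) = 3 + 1 = 4)
F(y, Z) = -20 (F(y, Z) = -5*4 = -20)
r(K) = -20*K
√(r(-21) + 1849) = √(-20*(-21) + 1849) = √(420 + 1849) = √2269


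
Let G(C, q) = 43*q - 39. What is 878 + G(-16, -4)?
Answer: 667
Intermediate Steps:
G(C, q) = -39 + 43*q
878 + G(-16, -4) = 878 + (-39 + 43*(-4)) = 878 + (-39 - 172) = 878 - 211 = 667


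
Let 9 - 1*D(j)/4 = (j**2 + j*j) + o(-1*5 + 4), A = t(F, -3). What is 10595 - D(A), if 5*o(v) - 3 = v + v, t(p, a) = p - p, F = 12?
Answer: 52799/5 ≈ 10560.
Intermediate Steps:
t(p, a) = 0
A = 0
o(v) = 3/5 + 2*v/5 (o(v) = 3/5 + (v + v)/5 = 3/5 + (2*v)/5 = 3/5 + 2*v/5)
D(j) = 176/5 - 8*j**2 (D(j) = 36 - 4*((j**2 + j*j) + (3/5 + 2*(-1*5 + 4)/5)) = 36 - 4*((j**2 + j**2) + (3/5 + 2*(-5 + 4)/5)) = 36 - 4*(2*j**2 + (3/5 + (2/5)*(-1))) = 36 - 4*(2*j**2 + (3/5 - 2/5)) = 36 - 4*(2*j**2 + 1/5) = 36 - 4*(1/5 + 2*j**2) = 36 + (-4/5 - 8*j**2) = 176/5 - 8*j**2)
10595 - D(A) = 10595 - (176/5 - 8*0**2) = 10595 - (176/5 - 8*0) = 10595 - (176/5 + 0) = 10595 - 1*176/5 = 10595 - 176/5 = 52799/5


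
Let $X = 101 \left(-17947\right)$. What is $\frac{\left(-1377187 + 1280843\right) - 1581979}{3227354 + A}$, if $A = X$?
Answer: $- \frac{559441}{471569} \approx -1.1863$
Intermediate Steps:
$X = -1812647$
$A = -1812647$
$\frac{\left(-1377187 + 1280843\right) - 1581979}{3227354 + A} = \frac{\left(-1377187 + 1280843\right) - 1581979}{3227354 - 1812647} = \frac{-96344 - 1581979}{1414707} = \left(-1678323\right) \frac{1}{1414707} = - \frac{559441}{471569}$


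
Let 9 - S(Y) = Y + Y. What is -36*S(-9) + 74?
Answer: -898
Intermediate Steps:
S(Y) = 9 - 2*Y (S(Y) = 9 - (Y + Y) = 9 - 2*Y)
-36*S(-9) + 74 = -36*(9 - 2*(-9)) + 74 = -36*(9 + 18) + 74 = -36*27 + 74 = -972 + 74 = -898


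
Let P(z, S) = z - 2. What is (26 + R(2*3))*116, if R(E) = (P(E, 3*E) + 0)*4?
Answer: 4872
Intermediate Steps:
P(z, S) = -2 + z
R(E) = -8 + 4*E (R(E) = ((-2 + E) + 0)*4 = (-2 + E)*4 = -8 + 4*E)
(26 + R(2*3))*116 = (26 + (-8 + 4*(2*3)))*116 = (26 + (-8 + 4*6))*116 = (26 + (-8 + 24))*116 = (26 + 16)*116 = 42*116 = 4872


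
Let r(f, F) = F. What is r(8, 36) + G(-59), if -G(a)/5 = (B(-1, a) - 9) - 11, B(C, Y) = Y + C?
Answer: 436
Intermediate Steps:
B(C, Y) = C + Y
G(a) = 105 - 5*a (G(a) = -5*(((-1 + a) - 9) - 11) = -5*((-10 + a) - 11) = -5*(-21 + a) = 105 - 5*a)
r(8, 36) + G(-59) = 36 + (105 - 5*(-59)) = 36 + (105 + 295) = 36 + 400 = 436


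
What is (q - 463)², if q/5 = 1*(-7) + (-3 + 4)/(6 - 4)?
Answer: 982081/4 ≈ 2.4552e+5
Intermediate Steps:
q = -65/2 (q = 5*(1*(-7) + (-3 + 4)/(6 - 4)) = 5*(-7 + 1/2) = 5*(-7 + 1*(½)) = 5*(-7 + ½) = 5*(-13/2) = -65/2 ≈ -32.500)
(q - 463)² = (-65/2 - 463)² = (-991/2)² = 982081/4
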